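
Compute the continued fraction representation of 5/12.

[0; 2, 2, 2]

Run the Euclidean algorithm on 5 and 12; the successive quotients are the partial quotients a_0, a_1, ... (each step inverts the fractional part left over by the previous one):
  5 = 0*12 + 5, so a_0 = 0.
  12 = 2*5 + 2, so a_1 = 2.
  5 = 2*2 + 1, so a_2 = 2.
  2 = 2*1 + 0, so a_3 = 2.
The remainder reaches 0 after 4 divisions, so the expansion has 4 partial quotients, read off in order.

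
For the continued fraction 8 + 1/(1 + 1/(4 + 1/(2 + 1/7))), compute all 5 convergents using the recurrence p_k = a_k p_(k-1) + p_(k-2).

Using the convergent recurrence p_i = a_i*p_{i-1} + p_{i-2}, q_i = a_i*q_{i-1} + q_{i-2} with p_{-2}=0, p_{-1}=1, q_{-2}=1, q_{-1}=0:
  i=0: a_0=8, p_0 = 8*1 + 0 = 8, q_0 = 8*0 + 1 = 1.
  i=1: a_1=1, p_1 = 1*8 + 1 = 9, q_1 = 1*1 + 0 = 1.
  i=2: a_2=4, p_2 = 4*9 + 8 = 44, q_2 = 4*1 + 1 = 5.
  i=3: a_3=2, p_3 = 2*44 + 9 = 97, q_3 = 2*5 + 1 = 11.
  i=4: a_4=7, p_4 = 7*97 + 44 = 723, q_4 = 7*11 + 5 = 82.

8/1, 9/1, 44/5, 97/11, 723/82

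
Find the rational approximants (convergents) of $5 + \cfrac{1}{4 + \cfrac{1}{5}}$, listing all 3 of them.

5/1, 21/4, 110/21

Using the convergent recurrence p_i = a_i*p_{i-1} + p_{i-2}, q_i = a_i*q_{i-1} + q_{i-2} with p_{-2}=0, p_{-1}=1, q_{-2}=1, q_{-1}=0:
  i=0: a_0=5, p_0 = 5*1 + 0 = 5, q_0 = 5*0 + 1 = 1.
  i=1: a_1=4, p_1 = 4*5 + 1 = 21, q_1 = 4*1 + 0 = 4.
  i=2: a_2=5, p_2 = 5*21 + 5 = 110, q_2 = 5*4 + 1 = 21.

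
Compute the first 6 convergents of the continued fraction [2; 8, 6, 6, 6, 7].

2/1, 17/8, 104/49, 641/302, 3950/1861, 28291/13329

Using the convergent recurrence p_i = a_i*p_{i-1} + p_{i-2}, q_i = a_i*q_{i-1} + q_{i-2} with p_{-2}=0, p_{-1}=1, q_{-2}=1, q_{-1}=0:
  i=0: a_0=2, p_0 = 2*1 + 0 = 2, q_0 = 2*0 + 1 = 1.
  i=1: a_1=8, p_1 = 8*2 + 1 = 17, q_1 = 8*1 + 0 = 8.
  i=2: a_2=6, p_2 = 6*17 + 2 = 104, q_2 = 6*8 + 1 = 49.
  i=3: a_3=6, p_3 = 6*104 + 17 = 641, q_3 = 6*49 + 8 = 302.
  i=4: a_4=6, p_4 = 6*641 + 104 = 3950, q_4 = 6*302 + 49 = 1861.
  i=5: a_5=7, p_5 = 7*3950 + 641 = 28291, q_5 = 7*1861 + 302 = 13329.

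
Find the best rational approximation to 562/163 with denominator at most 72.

231/67

Expand x = 562/163 as a continued fraction with the Euclidean algorithm:
  562 = 3*163 + 73, so a_0 = 3.
  163 = 2*73 + 17, so a_1 = 2.
  73 = 4*17 + 5, so a_2 = 4.
  17 = 3*5 + 2, so a_3 = 3.
  5 = 2*2 + 1, so a_4 = 2.
  2 = 2*1 + 0, so a_5 = 2.
so x = [3; 2, 4, 3, 2, 2].
Convergents (p_i = a_i*p_{i-1} + p_{i-2}, q_i = a_i*q_{i-1} + q_{i-2} with p_{-2}=0, p_{-1}=1, q_{-2}=1, q_{-1}=0), until the denominator exceeds 72:
  i=0: a_0=3, p_0 = 3*1 + 0 = 3, q_0 = 3*0 + 1 = 1.
  i=1: a_1=2, p_1 = 2*3 + 1 = 7, q_1 = 2*1 + 0 = 2.
  i=2: a_2=4, p_2 = 4*7 + 3 = 31, q_2 = 4*2 + 1 = 9.
  i=3: a_3=3, p_3 = 3*31 + 7 = 100, q_3 = 3*9 + 2 = 29.
  i=4: a_4=2, p_4 = 2*100 + 31 = 231, q_4 = 2*29 + 9 = 67.
  i=5: a_5=2, p_5 = 2*231 + 100 = 562, q_5 = 2*67 + 29 = 163.
q_5 = 163 > 72, so the last convergent with denominator <= 72 is p_4/q_4 = 231/67.
The closest fraction with denominator <= 72 is either p_4/q_4 or the intermediate fraction (k*p_4 + p_3)/(k*q_4 + q_3) with the largest k >= 1 whose denominator stays <= 72; these approach x as k grows, and every other convergent or intermediate fraction in range is farther away.
Largest k: floor((72 - q_3)/q_4) = floor((72 - 29)/67) = 0.
Since k = 0, no intermediate fraction beyond p_4/q_4 has denominator <= 72, so the convergent 231/67 is the closest (its error is |562*67 - 231*163|/(163*67) = 1/10921).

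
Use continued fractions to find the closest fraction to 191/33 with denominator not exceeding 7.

29/5

Expand x = 191/33 as a continued fraction with the Euclidean algorithm:
  191 = 5*33 + 26, so a_0 = 5.
  33 = 1*26 + 7, so a_1 = 1.
  26 = 3*7 + 5, so a_2 = 3.
  7 = 1*5 + 2, so a_3 = 1.
  5 = 2*2 + 1, so a_4 = 2.
  2 = 2*1 + 0, so a_5 = 2.
so x = [5; 1, 3, 1, 2, 2].
Convergents (p_i = a_i*p_{i-1} + p_{i-2}, q_i = a_i*q_{i-1} + q_{i-2} with p_{-2}=0, p_{-1}=1, q_{-2}=1, q_{-1}=0), until the denominator exceeds 7:
  i=0: a_0=5, p_0 = 5*1 + 0 = 5, q_0 = 5*0 + 1 = 1.
  i=1: a_1=1, p_1 = 1*5 + 1 = 6, q_1 = 1*1 + 0 = 1.
  i=2: a_2=3, p_2 = 3*6 + 5 = 23, q_2 = 3*1 + 1 = 4.
  i=3: a_3=1, p_3 = 1*23 + 6 = 29, q_3 = 1*4 + 1 = 5.
  i=4: a_4=2, p_4 = 2*29 + 23 = 81, q_4 = 2*5 + 4 = 14.
q_4 = 14 > 7, so the last convergent with denominator <= 7 is p_3/q_3 = 29/5.
The closest fraction with denominator <= 7 is either p_3/q_3 or the intermediate fraction (k*p_3 + p_2)/(k*q_3 + q_2) with the largest k >= 1 whose denominator stays <= 7; these approach x as k grows, and every other convergent or intermediate fraction in range is farther away.
Largest k: floor((7 - q_2)/q_3) = floor((7 - 4)/5) = 0.
Since k = 0, no intermediate fraction beyond p_3/q_3 has denominator <= 7, so the convergent 29/5 is the closest (its error is |191*5 - 29*33|/(33*5) = 2/165).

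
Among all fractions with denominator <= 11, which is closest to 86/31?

25/9

Expand x = 86/31 as a continued fraction with the Euclidean algorithm:
  86 = 2*31 + 24, so a_0 = 2.
  31 = 1*24 + 7, so a_1 = 1.
  24 = 3*7 + 3, so a_2 = 3.
  7 = 2*3 + 1, so a_3 = 2.
  3 = 3*1 + 0, so a_4 = 3.
so x = [2; 1, 3, 2, 3].
Convergents (p_i = a_i*p_{i-1} + p_{i-2}, q_i = a_i*q_{i-1} + q_{i-2} with p_{-2}=0, p_{-1}=1, q_{-2}=1, q_{-1}=0), until the denominator exceeds 11:
  i=0: a_0=2, p_0 = 2*1 + 0 = 2, q_0 = 2*0 + 1 = 1.
  i=1: a_1=1, p_1 = 1*2 + 1 = 3, q_1 = 1*1 + 0 = 1.
  i=2: a_2=3, p_2 = 3*3 + 2 = 11, q_2 = 3*1 + 1 = 4.
  i=3: a_3=2, p_3 = 2*11 + 3 = 25, q_3 = 2*4 + 1 = 9.
  i=4: a_4=3, p_4 = 3*25 + 11 = 86, q_4 = 3*9 + 4 = 31.
q_4 = 31 > 11, so the last convergent with denominator <= 11 is p_3/q_3 = 25/9.
The closest fraction with denominator <= 11 is either p_3/q_3 or the intermediate fraction (k*p_3 + p_2)/(k*q_3 + q_2) with the largest k >= 1 whose denominator stays <= 11; these approach x as k grows, and every other convergent or intermediate fraction in range is farther away.
Largest k: floor((11 - q_2)/q_3) = floor((11 - 4)/9) = 0.
Since k = 0, no intermediate fraction beyond p_3/q_3 has denominator <= 11, so the convergent 25/9 is the closest (its error is |86*9 - 25*31|/(31*9) = 1/279).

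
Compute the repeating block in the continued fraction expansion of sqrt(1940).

[44; (22, 88)]

Write x_i = (sqrt(1940) + m_i)/d_i with (m_0, d_0) = (0, 1). a_0 = floor(sqrt(1940)) = 44, since 44^2 = 1936 <= 1940 < 2025 = 45^2.
Iterate m_{i+1} = d_i*a_i - m_i, d_{i+1} = (1940 - m_{i+1}^2)/d_i, a_{i+1} = floor((a_0 + m_{i+1})/d_{i+1}):
  m_1 = 1*44 - 0 = 44, d_1 = (1940 - 44^2)/1 = 4/1 = 4, a_1 = floor((44 + 44)/4) = 22.
  m_2 = 4*22 - 44 = 44, d_2 = (1940 - 44^2)/4 = 4/4 = 1, a_2 = floor((44 + 44)/1) = 88.
  m_3 = 1*88 - 44 = 44, d_3 = (1940 - 44^2)/1 = 4/1 = 4: (m_3, d_3) = (m_1, d_1) = (44, 4), so from here the quotients repeat a_1, a_2; the period length is 2.
Hence the expansion of sqrt(1940) is a_0 = 44 followed by the repeating block 22, 88 (period 2).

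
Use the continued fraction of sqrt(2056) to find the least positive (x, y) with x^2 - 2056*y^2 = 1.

(x, y) = (4625, 102)

First expand sqrt(2056) as a continued fraction. With x_i = (sqrt(2056) + m_i)/d_i and (m_0, d_0) = (0, 1): a_0 = floor(sqrt(2056)) = 45, since 45^2 = 2025 <= 2056 < 2116 = 46^2.
Iterate m_{i+1} = d_i*a_i - m_i, d_{i+1} = (2056 - m_{i+1}^2)/d_i, a_{i+1} = floor((a_0 + m_{i+1})/d_{i+1}):
  m_1 = 1*45 - 0 = 45, d_1 = (2056 - 45^2)/1 = 31/1 = 31, a_1 = floor((45 + 45)/31) = 2.
  m_2 = 31*2 - 45 = 17, d_2 = (2056 - 17^2)/31 = 1767/31 = 57, a_2 = floor((45 + 17)/57) = 1.
  m_3 = 57*1 - 17 = 40, d_3 = (2056 - 40^2)/57 = 456/57 = 8, a_3 = floor((45 + 40)/8) = 10.
  m_4 = 8*10 - 40 = 40, d_4 = (2056 - 40^2)/8 = 456/8 = 57, a_4 = floor((45 + 40)/57) = 1.
  m_5 = 57*1 - 40 = 17, d_5 = (2056 - 17^2)/57 = 1767/57 = 31, a_5 = floor((45 + 17)/31) = 2.
  m_6 = 31*2 - 17 = 45, d_6 = (2056 - 45^2)/31 = 31/31 = 1, a_6 = floor((45 + 45)/1) = 90.
  m_7 = 1*90 - 45 = 45, d_7 = (2056 - 45^2)/1 = 31/1 = 31: (m_7, d_7) = (m_1, d_1) = (45, 31), so from here the quotients repeat a_1, ..., a_6; the period length is 6.
So sqrt(2056) = [45; (2, 1, 10, 1, 2, 90)] with period length k = 6.
k is even, so the fundamental solution of x^2 - 2056y^2 = 1 is (p_{k-1}, q_{k-1}) = (p_5, q_5); compute convergents through index 5.
Convergents (p_i = a_i*p_{i-1} + p_{i-2}, q_i = a_i*q_{i-1} + q_{i-2} with p_{-2}=0, p_{-1}=1, q_{-2}=1, q_{-1}=0):
  i=0: a_0=45, p_0 = 45*1 + 0 = 45, q_0 = 45*0 + 1 = 1.
  i=1: a_1=2, p_1 = 2*45 + 1 = 91, q_1 = 2*1 + 0 = 2.
  i=2: a_2=1, p_2 = 1*91 + 45 = 136, q_2 = 1*2 + 1 = 3.
  i=3: a_3=10, p_3 = 10*136 + 91 = 1451, q_3 = 10*3 + 2 = 32.
  i=4: a_4=1, p_4 = 1*1451 + 136 = 1587, q_4 = 1*32 + 3 = 35.
  i=5: a_5=2, p_5 = 2*1587 + 1451 = 4625, q_5 = 2*35 + 32 = 102.
Check: 4625^2 - 2056*102^2 = 21390625 - 21390624 = 1, so (x, y) = (4625, 102) solves the equation, and by the theorem it is the least positive solution.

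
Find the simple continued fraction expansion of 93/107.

Run the Euclidean algorithm on 93 and 107; the successive quotients are the partial quotients a_0, a_1, ... (each step inverts the fractional part left over by the previous one):
  93 = 0*107 + 93, so a_0 = 0.
  107 = 1*93 + 14, so a_1 = 1.
  93 = 6*14 + 9, so a_2 = 6.
  14 = 1*9 + 5, so a_3 = 1.
  9 = 1*5 + 4, so a_4 = 1.
  5 = 1*4 + 1, so a_5 = 1.
  4 = 4*1 + 0, so a_6 = 4.
The remainder reaches 0 after 7 divisions, so the expansion has 7 partial quotients, read off in order.

[0; 1, 6, 1, 1, 1, 4]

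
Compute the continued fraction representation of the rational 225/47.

[4; 1, 3, 1, 2, 3]

Run the Euclidean algorithm on 225 and 47; the successive quotients are the partial quotients a_0, a_1, ... (each step inverts the fractional part left over by the previous one):
  225 = 4*47 + 37, so a_0 = 4.
  47 = 1*37 + 10, so a_1 = 1.
  37 = 3*10 + 7, so a_2 = 3.
  10 = 1*7 + 3, so a_3 = 1.
  7 = 2*3 + 1, so a_4 = 2.
  3 = 3*1 + 0, so a_5 = 3.
The remainder reaches 0 after 6 divisions, so the expansion has 6 partial quotients, read off in order.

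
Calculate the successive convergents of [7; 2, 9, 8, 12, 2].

7/1, 15/2, 142/19, 1151/154, 13954/1867, 29059/3888

Using the convergent recurrence p_i = a_i*p_{i-1} + p_{i-2}, q_i = a_i*q_{i-1} + q_{i-2} with p_{-2}=0, p_{-1}=1, q_{-2}=1, q_{-1}=0:
  i=0: a_0=7, p_0 = 7*1 + 0 = 7, q_0 = 7*0 + 1 = 1.
  i=1: a_1=2, p_1 = 2*7 + 1 = 15, q_1 = 2*1 + 0 = 2.
  i=2: a_2=9, p_2 = 9*15 + 7 = 142, q_2 = 9*2 + 1 = 19.
  i=3: a_3=8, p_3 = 8*142 + 15 = 1151, q_3 = 8*19 + 2 = 154.
  i=4: a_4=12, p_4 = 12*1151 + 142 = 13954, q_4 = 12*154 + 19 = 1867.
  i=5: a_5=2, p_5 = 2*13954 + 1151 = 29059, q_5 = 2*1867 + 154 = 3888.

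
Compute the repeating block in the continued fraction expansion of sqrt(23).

[4; (1, 3, 1, 8)]

Write x_i = (sqrt(23) + m_i)/d_i with (m_0, d_0) = (0, 1). a_0 = floor(sqrt(23)) = 4, since 4^2 = 16 <= 23 < 25 = 5^2.
Iterate m_{i+1} = d_i*a_i - m_i, d_{i+1} = (23 - m_{i+1}^2)/d_i, a_{i+1} = floor((a_0 + m_{i+1})/d_{i+1}):
  m_1 = 1*4 - 0 = 4, d_1 = (23 - 4^2)/1 = 7/1 = 7, a_1 = floor((4 + 4)/7) = 1.
  m_2 = 7*1 - 4 = 3, d_2 = (23 - 3^2)/7 = 14/7 = 2, a_2 = floor((4 + 3)/2) = 3.
  m_3 = 2*3 - 3 = 3, d_3 = (23 - 3^2)/2 = 14/2 = 7, a_3 = floor((4 + 3)/7) = 1.
  m_4 = 7*1 - 3 = 4, d_4 = (23 - 4^2)/7 = 7/7 = 1, a_4 = floor((4 + 4)/1) = 8.
  m_5 = 1*8 - 4 = 4, d_5 = (23 - 4^2)/1 = 7/1 = 7: (m_5, d_5) = (m_1, d_1) = (4, 7), so from here the quotients repeat a_1, ..., a_4; the period length is 4.
Hence the expansion of sqrt(23) is a_0 = 4 followed by the repeating block 1, 3, 1, 8 (period 4).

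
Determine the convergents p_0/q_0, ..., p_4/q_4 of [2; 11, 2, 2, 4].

Using the convergent recurrence p_i = a_i*p_{i-1} + p_{i-2}, q_i = a_i*q_{i-1} + q_{i-2} with p_{-2}=0, p_{-1}=1, q_{-2}=1, q_{-1}=0:
  i=0: a_0=2, p_0 = 2*1 + 0 = 2, q_0 = 2*0 + 1 = 1.
  i=1: a_1=11, p_1 = 11*2 + 1 = 23, q_1 = 11*1 + 0 = 11.
  i=2: a_2=2, p_2 = 2*23 + 2 = 48, q_2 = 2*11 + 1 = 23.
  i=3: a_3=2, p_3 = 2*48 + 23 = 119, q_3 = 2*23 + 11 = 57.
  i=4: a_4=4, p_4 = 4*119 + 48 = 524, q_4 = 4*57 + 23 = 251.

2/1, 23/11, 48/23, 119/57, 524/251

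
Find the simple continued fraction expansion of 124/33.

Run the Euclidean algorithm on 124 and 33; the successive quotients are the partial quotients a_0, a_1, ... (each step inverts the fractional part left over by the previous one):
  124 = 3*33 + 25, so a_0 = 3.
  33 = 1*25 + 8, so a_1 = 1.
  25 = 3*8 + 1, so a_2 = 3.
  8 = 8*1 + 0, so a_3 = 8.
The remainder reaches 0 after 4 divisions, so the expansion has 4 partial quotients, read off in order.

[3; 1, 3, 8]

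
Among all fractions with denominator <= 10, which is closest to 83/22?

Expand x = 83/22 as a continued fraction with the Euclidean algorithm:
  83 = 3*22 + 17, so a_0 = 3.
  22 = 1*17 + 5, so a_1 = 1.
  17 = 3*5 + 2, so a_2 = 3.
  5 = 2*2 + 1, so a_3 = 2.
  2 = 2*1 + 0, so a_4 = 2.
so x = [3; 1, 3, 2, 2].
Convergents (p_i = a_i*p_{i-1} + p_{i-2}, q_i = a_i*q_{i-1} + q_{i-2} with p_{-2}=0, p_{-1}=1, q_{-2}=1, q_{-1}=0), until the denominator exceeds 10:
  i=0: a_0=3, p_0 = 3*1 + 0 = 3, q_0 = 3*0 + 1 = 1.
  i=1: a_1=1, p_1 = 1*3 + 1 = 4, q_1 = 1*1 + 0 = 1.
  i=2: a_2=3, p_2 = 3*4 + 3 = 15, q_2 = 3*1 + 1 = 4.
  i=3: a_3=2, p_3 = 2*15 + 4 = 34, q_3 = 2*4 + 1 = 9.
  i=4: a_4=2, p_4 = 2*34 + 15 = 83, q_4 = 2*9 + 4 = 22.
q_4 = 22 > 10, so the last convergent with denominator <= 10 is p_3/q_3 = 34/9.
The closest fraction with denominator <= 10 is either p_3/q_3 or the intermediate fraction (k*p_3 + p_2)/(k*q_3 + q_2) with the largest k >= 1 whose denominator stays <= 10; these approach x as k grows, and every other convergent or intermediate fraction in range is farther away.
Largest k: floor((10 - q_2)/q_3) = floor((10 - 4)/9) = 0.
Since k = 0, no intermediate fraction beyond p_3/q_3 has denominator <= 10, so the convergent 34/9 is the closest (its error is |83*9 - 34*22|/(22*9) = 1/198).

34/9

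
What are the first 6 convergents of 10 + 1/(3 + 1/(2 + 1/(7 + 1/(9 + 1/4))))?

Using the convergent recurrence p_i = a_i*p_{i-1} + p_{i-2}, q_i = a_i*q_{i-1} + q_{i-2} with p_{-2}=0, p_{-1}=1, q_{-2}=1, q_{-1}=0:
  i=0: a_0=10, p_0 = 10*1 + 0 = 10, q_0 = 10*0 + 1 = 1.
  i=1: a_1=3, p_1 = 3*10 + 1 = 31, q_1 = 3*1 + 0 = 3.
  i=2: a_2=2, p_2 = 2*31 + 10 = 72, q_2 = 2*3 + 1 = 7.
  i=3: a_3=7, p_3 = 7*72 + 31 = 535, q_3 = 7*7 + 3 = 52.
  i=4: a_4=9, p_4 = 9*535 + 72 = 4887, q_4 = 9*52 + 7 = 475.
  i=5: a_5=4, p_5 = 4*4887 + 535 = 20083, q_5 = 4*475 + 52 = 1952.

10/1, 31/3, 72/7, 535/52, 4887/475, 20083/1952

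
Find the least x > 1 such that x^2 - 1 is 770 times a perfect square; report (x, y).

First expand sqrt(770) as a continued fraction. With x_i = (sqrt(770) + m_i)/d_i and (m_0, d_0) = (0, 1): a_0 = floor(sqrt(770)) = 27, since 27^2 = 729 <= 770 < 784 = 28^2.
Iterate m_{i+1} = d_i*a_i - m_i, d_{i+1} = (770 - m_{i+1}^2)/d_i, a_{i+1} = floor((a_0 + m_{i+1})/d_{i+1}):
  m_1 = 1*27 - 0 = 27, d_1 = (770 - 27^2)/1 = 41/1 = 41, a_1 = floor((27 + 27)/41) = 1.
  m_2 = 41*1 - 27 = 14, d_2 = (770 - 14^2)/41 = 574/41 = 14, a_2 = floor((27 + 14)/14) = 2.
  m_3 = 14*2 - 14 = 14, d_3 = (770 - 14^2)/14 = 574/14 = 41, a_3 = floor((27 + 14)/41) = 1.
  m_4 = 41*1 - 14 = 27, d_4 = (770 - 27^2)/41 = 41/41 = 1, a_4 = floor((27 + 27)/1) = 54.
  m_5 = 1*54 - 27 = 27, d_5 = (770 - 27^2)/1 = 41/1 = 41: (m_5, d_5) = (m_1, d_1) = (27, 41), so from here the quotients repeat a_1, ..., a_4; the period length is 4.
So sqrt(770) = [27; (1, 2, 1, 54)] with period length k = 4.
k is even, so the fundamental solution of x^2 - 770y^2 = 1 is (p_{k-1}, q_{k-1}) = (p_3, q_3); compute convergents through index 3.
Convergents (p_i = a_i*p_{i-1} + p_{i-2}, q_i = a_i*q_{i-1} + q_{i-2} with p_{-2}=0, p_{-1}=1, q_{-2}=1, q_{-1}=0):
  i=0: a_0=27, p_0 = 27*1 + 0 = 27, q_0 = 27*0 + 1 = 1.
  i=1: a_1=1, p_1 = 1*27 + 1 = 28, q_1 = 1*1 + 0 = 1.
  i=2: a_2=2, p_2 = 2*28 + 27 = 83, q_2 = 2*1 + 1 = 3.
  i=3: a_3=1, p_3 = 1*83 + 28 = 111, q_3 = 1*3 + 1 = 4.
Check: 111^2 - 770*4^2 = 12321 - 12320 = 1, so (x, y) = (111, 4) solves the equation, and by the theorem it is the least positive solution.

(x, y) = (111, 4)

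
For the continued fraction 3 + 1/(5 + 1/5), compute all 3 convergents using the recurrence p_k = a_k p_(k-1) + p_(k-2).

Using the convergent recurrence p_i = a_i*p_{i-1} + p_{i-2}, q_i = a_i*q_{i-1} + q_{i-2} with p_{-2}=0, p_{-1}=1, q_{-2}=1, q_{-1}=0:
  i=0: a_0=3, p_0 = 3*1 + 0 = 3, q_0 = 3*0 + 1 = 1.
  i=1: a_1=5, p_1 = 5*3 + 1 = 16, q_1 = 5*1 + 0 = 5.
  i=2: a_2=5, p_2 = 5*16 + 3 = 83, q_2 = 5*5 + 1 = 26.

3/1, 16/5, 83/26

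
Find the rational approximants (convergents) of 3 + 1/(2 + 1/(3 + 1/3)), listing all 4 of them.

Using the convergent recurrence p_i = a_i*p_{i-1} + p_{i-2}, q_i = a_i*q_{i-1} + q_{i-2} with p_{-2}=0, p_{-1}=1, q_{-2}=1, q_{-1}=0:
  i=0: a_0=3, p_0 = 3*1 + 0 = 3, q_0 = 3*0 + 1 = 1.
  i=1: a_1=2, p_1 = 2*3 + 1 = 7, q_1 = 2*1 + 0 = 2.
  i=2: a_2=3, p_2 = 3*7 + 3 = 24, q_2 = 3*2 + 1 = 7.
  i=3: a_3=3, p_3 = 3*24 + 7 = 79, q_3 = 3*7 + 2 = 23.

3/1, 7/2, 24/7, 79/23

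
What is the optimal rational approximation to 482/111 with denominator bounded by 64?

165/38

Expand x = 482/111 as a continued fraction with the Euclidean algorithm:
  482 = 4*111 + 38, so a_0 = 4.
  111 = 2*38 + 35, so a_1 = 2.
  38 = 1*35 + 3, so a_2 = 1.
  35 = 11*3 + 2, so a_3 = 11.
  3 = 1*2 + 1, so a_4 = 1.
  2 = 2*1 + 0, so a_5 = 2.
so x = [4; 2, 1, 11, 1, 2].
Convergents (p_i = a_i*p_{i-1} + p_{i-2}, q_i = a_i*q_{i-1} + q_{i-2} with p_{-2}=0, p_{-1}=1, q_{-2}=1, q_{-1}=0), until the denominator exceeds 64:
  i=0: a_0=4, p_0 = 4*1 + 0 = 4, q_0 = 4*0 + 1 = 1.
  i=1: a_1=2, p_1 = 2*4 + 1 = 9, q_1 = 2*1 + 0 = 2.
  i=2: a_2=1, p_2 = 1*9 + 4 = 13, q_2 = 1*2 + 1 = 3.
  i=3: a_3=11, p_3 = 11*13 + 9 = 152, q_3 = 11*3 + 2 = 35.
  i=4: a_4=1, p_4 = 1*152 + 13 = 165, q_4 = 1*35 + 3 = 38.
  i=5: a_5=2, p_5 = 2*165 + 152 = 482, q_5 = 2*38 + 35 = 111.
q_5 = 111 > 64, so the last convergent with denominator <= 64 is p_4/q_4 = 165/38.
The closest fraction with denominator <= 64 is either p_4/q_4 or the intermediate fraction (k*p_4 + p_3)/(k*q_4 + q_3) with the largest k >= 1 whose denominator stays <= 64; these approach x as k grows, and every other convergent or intermediate fraction in range is farther away.
Largest k: floor((64 - q_3)/q_4) = floor((64 - 35)/38) = 0.
Since k = 0, no intermediate fraction beyond p_4/q_4 has denominator <= 64, so the convergent 165/38 is the closest (its error is |482*38 - 165*111|/(111*38) = 1/4218).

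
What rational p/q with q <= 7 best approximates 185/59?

22/7

Expand x = 185/59 as a continued fraction with the Euclidean algorithm:
  185 = 3*59 + 8, so a_0 = 3.
  59 = 7*8 + 3, so a_1 = 7.
  8 = 2*3 + 2, so a_2 = 2.
  3 = 1*2 + 1, so a_3 = 1.
  2 = 2*1 + 0, so a_4 = 2.
so x = [3; 7, 2, 1, 2].
Convergents (p_i = a_i*p_{i-1} + p_{i-2}, q_i = a_i*q_{i-1} + q_{i-2} with p_{-2}=0, p_{-1}=1, q_{-2}=1, q_{-1}=0), until the denominator exceeds 7:
  i=0: a_0=3, p_0 = 3*1 + 0 = 3, q_0 = 3*0 + 1 = 1.
  i=1: a_1=7, p_1 = 7*3 + 1 = 22, q_1 = 7*1 + 0 = 7.
  i=2: a_2=2, p_2 = 2*22 + 3 = 47, q_2 = 2*7 + 1 = 15.
q_2 = 15 > 7, so the last convergent with denominator <= 7 is p_1/q_1 = 22/7.
The closest fraction with denominator <= 7 is either p_1/q_1 or the intermediate fraction (k*p_1 + p_0)/(k*q_1 + q_0) with the largest k >= 1 whose denominator stays <= 7; these approach x as k grows, and every other convergent or intermediate fraction in range is farther away.
Largest k: floor((7 - q_0)/q_1) = floor((7 - 1)/7) = 0.
Since k = 0, no intermediate fraction beyond p_1/q_1 has denominator <= 7, so the convergent 22/7 is the closest (its error is |185*7 - 22*59|/(59*7) = 3/413).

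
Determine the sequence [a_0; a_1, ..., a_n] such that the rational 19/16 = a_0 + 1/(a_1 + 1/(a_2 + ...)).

Run the Euclidean algorithm on 19 and 16; the successive quotients are the partial quotients a_0, a_1, ... (each step inverts the fractional part left over by the previous one):
  19 = 1*16 + 3, so a_0 = 1.
  16 = 5*3 + 1, so a_1 = 5.
  3 = 3*1 + 0, so a_2 = 3.
The remainder reaches 0 after 3 divisions, so the expansion has 3 partial quotients, read off in order.

[1; 5, 3]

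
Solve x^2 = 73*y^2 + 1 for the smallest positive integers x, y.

First expand sqrt(73) as a continued fraction. With x_i = (sqrt(73) + m_i)/d_i and (m_0, d_0) = (0, 1): a_0 = floor(sqrt(73)) = 8, since 8^2 = 64 <= 73 < 81 = 9^2.
Iterate m_{i+1} = d_i*a_i - m_i, d_{i+1} = (73 - m_{i+1}^2)/d_i, a_{i+1} = floor((a_0 + m_{i+1})/d_{i+1}):
  m_1 = 1*8 - 0 = 8, d_1 = (73 - 8^2)/1 = 9/1 = 9, a_1 = floor((8 + 8)/9) = 1.
  m_2 = 9*1 - 8 = 1, d_2 = (73 - 1^2)/9 = 72/9 = 8, a_2 = floor((8 + 1)/8) = 1.
  m_3 = 8*1 - 1 = 7, d_3 = (73 - 7^2)/8 = 24/8 = 3, a_3 = floor((8 + 7)/3) = 5.
  m_4 = 3*5 - 7 = 8, d_4 = (73 - 8^2)/3 = 9/3 = 3, a_4 = floor((8 + 8)/3) = 5.
  m_5 = 3*5 - 8 = 7, d_5 = (73 - 7^2)/3 = 24/3 = 8, a_5 = floor((8 + 7)/8) = 1.
  m_6 = 8*1 - 7 = 1, d_6 = (73 - 1^2)/8 = 72/8 = 9, a_6 = floor((8 + 1)/9) = 1.
  m_7 = 9*1 - 1 = 8, d_7 = (73 - 8^2)/9 = 9/9 = 1, a_7 = floor((8 + 8)/1) = 16.
  m_8 = 1*16 - 8 = 8, d_8 = (73 - 8^2)/1 = 9/1 = 9: (m_8, d_8) = (m_1, d_1) = (8, 9), so from here the quotients repeat a_1, ..., a_7; the period length is 7.
So sqrt(73) = [8; (1, 1, 5, 5, 1, 1, 16)] with period length k = 7.
k is odd, so (p_{k-1}, q_{k-1}) only solves x^2 - 73y^2 = -1 and the fundamental solution of x^2 - 73y^2 = 1 is (p_{2k-1}, q_{2k-1}) = (p_13, q_13); compute convergents through index 13, running through the period twice.
Convergents (p_i = a_i*p_{i-1} + p_{i-2}, q_i = a_i*q_{i-1} + q_{i-2} with p_{-2}=0, p_{-1}=1, q_{-2}=1, q_{-1}=0):
  i=0: a_0=8, p_0 = 8*1 + 0 = 8, q_0 = 8*0 + 1 = 1.
  i=1: a_1=1, p_1 = 1*8 + 1 = 9, q_1 = 1*1 + 0 = 1.
  i=2: a_2=1, p_2 = 1*9 + 8 = 17, q_2 = 1*1 + 1 = 2.
  i=3: a_3=5, p_3 = 5*17 + 9 = 94, q_3 = 5*2 + 1 = 11.
  i=4: a_4=5, p_4 = 5*94 + 17 = 487, q_4 = 5*11 + 2 = 57.
  i=5: a_5=1, p_5 = 1*487 + 94 = 581, q_5 = 1*57 + 11 = 68.
  i=6: a_6=1, p_6 = 1*581 + 487 = 1068, q_6 = 1*68 + 57 = 125.
  i=7: a_7=16, p_7 = 16*1068 + 581 = 17669, q_7 = 16*125 + 68 = 2068.
  i=8: a_8=1, p_8 = 1*17669 + 1068 = 18737, q_8 = 1*2068 + 125 = 2193.
  i=9: a_9=1, p_9 = 1*18737 + 17669 = 36406, q_9 = 1*2193 + 2068 = 4261.
  i=10: a_10=5, p_10 = 5*36406 + 18737 = 200767, q_10 = 5*4261 + 2193 = 23498.
  i=11: a_11=5, p_11 = 5*200767 + 36406 = 1040241, q_11 = 5*23498 + 4261 = 121751.
  i=12: a_12=1, p_12 = 1*1040241 + 200767 = 1241008, q_12 = 1*121751 + 23498 = 145249.
  i=13: a_13=1, p_13 = 1*1241008 + 1040241 = 2281249, q_13 = 1*145249 + 121751 = 267000.
Indeed p_6^2 - 73*q_6^2 = 1140624 - 1140625 = -1, not +1.
Check: 2281249^2 - 73*267000^2 = 5204097000001 - 5204097000000 = 1, so (x, y) = (2281249, 267000) solves the equation, and by the theorem it is the least positive solution.

(x, y) = (2281249, 267000)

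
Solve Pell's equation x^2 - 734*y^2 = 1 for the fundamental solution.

(x, y) = (10394175, 383656)

First expand sqrt(734) as a continued fraction. With x_i = (sqrt(734) + m_i)/d_i and (m_0, d_0) = (0, 1): a_0 = floor(sqrt(734)) = 27, since 27^2 = 729 <= 734 < 784 = 28^2.
Iterate m_{i+1} = d_i*a_i - m_i, d_{i+1} = (734 - m_{i+1}^2)/d_i, a_{i+1} = floor((a_0 + m_{i+1})/d_{i+1}):
  m_1 = 1*27 - 0 = 27, d_1 = (734 - 27^2)/1 = 5/1 = 5, a_1 = floor((27 + 27)/5) = 10.
  m_2 = 5*10 - 27 = 23, d_2 = (734 - 23^2)/5 = 205/5 = 41, a_2 = floor((27 + 23)/41) = 1.
  m_3 = 41*1 - 23 = 18, d_3 = (734 - 18^2)/41 = 410/41 = 10, a_3 = floor((27 + 18)/10) = 4.
  m_4 = 10*4 - 18 = 22, d_4 = (734 - 22^2)/10 = 250/10 = 25, a_4 = floor((27 + 22)/25) = 1.
  m_5 = 25*1 - 22 = 3, d_5 = (734 - 3^2)/25 = 725/25 = 29, a_5 = floor((27 + 3)/29) = 1.
  m_6 = 29*1 - 3 = 26, d_6 = (734 - 26^2)/29 = 58/29 = 2, a_6 = floor((27 + 26)/2) = 26.
  m_7 = 2*26 - 26 = 26, d_7 = (734 - 26^2)/2 = 58/2 = 29, a_7 = floor((27 + 26)/29) = 1.
  m_8 = 29*1 - 26 = 3, d_8 = (734 - 3^2)/29 = 725/29 = 25, a_8 = floor((27 + 3)/25) = 1.
  m_9 = 25*1 - 3 = 22, d_9 = (734 - 22^2)/25 = 250/25 = 10, a_9 = floor((27 + 22)/10) = 4.
  m_10 = 10*4 - 22 = 18, d_10 = (734 - 18^2)/10 = 410/10 = 41, a_10 = floor((27 + 18)/41) = 1.
  m_11 = 41*1 - 18 = 23, d_11 = (734 - 23^2)/41 = 205/41 = 5, a_11 = floor((27 + 23)/5) = 10.
  m_12 = 5*10 - 23 = 27, d_12 = (734 - 27^2)/5 = 5/5 = 1, a_12 = floor((27 + 27)/1) = 54.
  m_13 = 1*54 - 27 = 27, d_13 = (734 - 27^2)/1 = 5/1 = 5: (m_13, d_13) = (m_1, d_1) = (27, 5), so from here the quotients repeat a_1, ..., a_12; the period length is 12.
So sqrt(734) = [27; (10, 1, 4, 1, 1, 26, 1, 1, 4, 1, 10, 54)] with period length k = 12.
k is even, so the fundamental solution of x^2 - 734y^2 = 1 is (p_{k-1}, q_{k-1}) = (p_11, q_11); compute convergents through index 11.
Convergents (p_i = a_i*p_{i-1} + p_{i-2}, q_i = a_i*q_{i-1} + q_{i-2} with p_{-2}=0, p_{-1}=1, q_{-2}=1, q_{-1}=0):
  i=0: a_0=27, p_0 = 27*1 + 0 = 27, q_0 = 27*0 + 1 = 1.
  i=1: a_1=10, p_1 = 10*27 + 1 = 271, q_1 = 10*1 + 0 = 10.
  i=2: a_2=1, p_2 = 1*271 + 27 = 298, q_2 = 1*10 + 1 = 11.
  i=3: a_3=4, p_3 = 4*298 + 271 = 1463, q_3 = 4*11 + 10 = 54.
  i=4: a_4=1, p_4 = 1*1463 + 298 = 1761, q_4 = 1*54 + 11 = 65.
  i=5: a_5=1, p_5 = 1*1761 + 1463 = 3224, q_5 = 1*65 + 54 = 119.
  i=6: a_6=26, p_6 = 26*3224 + 1761 = 85585, q_6 = 26*119 + 65 = 3159.
  i=7: a_7=1, p_7 = 1*85585 + 3224 = 88809, q_7 = 1*3159 + 119 = 3278.
  i=8: a_8=1, p_8 = 1*88809 + 85585 = 174394, q_8 = 1*3278 + 3159 = 6437.
  i=9: a_9=4, p_9 = 4*174394 + 88809 = 786385, q_9 = 4*6437 + 3278 = 29026.
  i=10: a_10=1, p_10 = 1*786385 + 174394 = 960779, q_10 = 1*29026 + 6437 = 35463.
  i=11: a_11=10, p_11 = 10*960779 + 786385 = 10394175, q_11 = 10*35463 + 29026 = 383656.
Check: 10394175^2 - 734*383656^2 = 108038873930625 - 108038873930624 = 1, so (x, y) = (10394175, 383656) solves the equation, and by the theorem it is the least positive solution.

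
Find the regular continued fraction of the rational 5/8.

Run the Euclidean algorithm on 5 and 8; the successive quotients are the partial quotients a_0, a_1, ... (each step inverts the fractional part left over by the previous one):
  5 = 0*8 + 5, so a_0 = 0.
  8 = 1*5 + 3, so a_1 = 1.
  5 = 1*3 + 2, so a_2 = 1.
  3 = 1*2 + 1, so a_3 = 1.
  2 = 2*1 + 0, so a_4 = 2.
The remainder reaches 0 after 5 divisions, so the expansion has 5 partial quotients, read off in order.

[0; 1, 1, 1, 2]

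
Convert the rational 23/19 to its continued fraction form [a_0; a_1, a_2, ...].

[1; 4, 1, 3]

Run the Euclidean algorithm on 23 and 19; the successive quotients are the partial quotients a_0, a_1, ... (each step inverts the fractional part left over by the previous one):
  23 = 1*19 + 4, so a_0 = 1.
  19 = 4*4 + 3, so a_1 = 4.
  4 = 1*3 + 1, so a_2 = 1.
  3 = 3*1 + 0, so a_3 = 3.
The remainder reaches 0 after 4 divisions, so the expansion has 4 partial quotients, read off in order.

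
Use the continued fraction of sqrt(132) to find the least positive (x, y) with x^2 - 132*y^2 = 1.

(x, y) = (23, 2)

First expand sqrt(132) as a continued fraction. With x_i = (sqrt(132) + m_i)/d_i and (m_0, d_0) = (0, 1): a_0 = floor(sqrt(132)) = 11, since 11^2 = 121 <= 132 < 144 = 12^2.
Iterate m_{i+1} = d_i*a_i - m_i, d_{i+1} = (132 - m_{i+1}^2)/d_i, a_{i+1} = floor((a_0 + m_{i+1})/d_{i+1}):
  m_1 = 1*11 - 0 = 11, d_1 = (132 - 11^2)/1 = 11/1 = 11, a_1 = floor((11 + 11)/11) = 2.
  m_2 = 11*2 - 11 = 11, d_2 = (132 - 11^2)/11 = 11/11 = 1, a_2 = floor((11 + 11)/1) = 22.
  m_3 = 1*22 - 11 = 11, d_3 = (132 - 11^2)/1 = 11/1 = 11: (m_3, d_3) = (m_1, d_1) = (11, 11), so from here the quotients repeat a_1, a_2; the period length is 2.
So sqrt(132) = [11; (2, 22)] with period length k = 2.
k is even, so the fundamental solution of x^2 - 132y^2 = 1 is (p_{k-1}, q_{k-1}) = (p_1, q_1); compute convergents through index 1.
Convergents (p_i = a_i*p_{i-1} + p_{i-2}, q_i = a_i*q_{i-1} + q_{i-2} with p_{-2}=0, p_{-1}=1, q_{-2}=1, q_{-1}=0):
  i=0: a_0=11, p_0 = 11*1 + 0 = 11, q_0 = 11*0 + 1 = 1.
  i=1: a_1=2, p_1 = 2*11 + 1 = 23, q_1 = 2*1 + 0 = 2.
Check: 23^2 - 132*2^2 = 529 - 528 = 1, so (x, y) = (23, 2) solves the equation, and by the theorem it is the least positive solution.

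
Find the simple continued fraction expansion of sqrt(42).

Write x_i = (sqrt(42) + m_i)/d_i with (m_0, d_0) = (0, 1). a_0 = floor(sqrt(42)) = 6, since 6^2 = 36 <= 42 < 49 = 7^2.
Iterate m_{i+1} = d_i*a_i - m_i, d_{i+1} = (42 - m_{i+1}^2)/d_i, a_{i+1} = floor((a_0 + m_{i+1})/d_{i+1}):
  m_1 = 1*6 - 0 = 6, d_1 = (42 - 6^2)/1 = 6/1 = 6, a_1 = floor((6 + 6)/6) = 2.
  m_2 = 6*2 - 6 = 6, d_2 = (42 - 6^2)/6 = 6/6 = 1, a_2 = floor((6 + 6)/1) = 12.
  m_3 = 1*12 - 6 = 6, d_3 = (42 - 6^2)/1 = 6/1 = 6: (m_3, d_3) = (m_1, d_1) = (6, 6), so from here the quotients repeat a_1, a_2; the period length is 2.
Hence the expansion of sqrt(42) is a_0 = 6 followed by the repeating block 2, 12 (period 2).

[6; (2, 12)]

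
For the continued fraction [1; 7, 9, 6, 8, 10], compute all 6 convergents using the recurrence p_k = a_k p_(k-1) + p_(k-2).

1/1, 8/7, 73/64, 446/391, 3641/3192, 36856/32311

Using the convergent recurrence p_i = a_i*p_{i-1} + p_{i-2}, q_i = a_i*q_{i-1} + q_{i-2} with p_{-2}=0, p_{-1}=1, q_{-2}=1, q_{-1}=0:
  i=0: a_0=1, p_0 = 1*1 + 0 = 1, q_0 = 1*0 + 1 = 1.
  i=1: a_1=7, p_1 = 7*1 + 1 = 8, q_1 = 7*1 + 0 = 7.
  i=2: a_2=9, p_2 = 9*8 + 1 = 73, q_2 = 9*7 + 1 = 64.
  i=3: a_3=6, p_3 = 6*73 + 8 = 446, q_3 = 6*64 + 7 = 391.
  i=4: a_4=8, p_4 = 8*446 + 73 = 3641, q_4 = 8*391 + 64 = 3192.
  i=5: a_5=10, p_5 = 10*3641 + 446 = 36856, q_5 = 10*3192 + 391 = 32311.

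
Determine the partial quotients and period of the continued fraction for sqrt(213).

[14; (1, 1, 2, 6, 1, 8, 1, 6, 2, 1, 1, 28)]

Write x_i = (sqrt(213) + m_i)/d_i with (m_0, d_0) = (0, 1). a_0 = floor(sqrt(213)) = 14, since 14^2 = 196 <= 213 < 225 = 15^2.
Iterate m_{i+1} = d_i*a_i - m_i, d_{i+1} = (213 - m_{i+1}^2)/d_i, a_{i+1} = floor((a_0 + m_{i+1})/d_{i+1}):
  m_1 = 1*14 - 0 = 14, d_1 = (213 - 14^2)/1 = 17/1 = 17, a_1 = floor((14 + 14)/17) = 1.
  m_2 = 17*1 - 14 = 3, d_2 = (213 - 3^2)/17 = 204/17 = 12, a_2 = floor((14 + 3)/12) = 1.
  m_3 = 12*1 - 3 = 9, d_3 = (213 - 9^2)/12 = 132/12 = 11, a_3 = floor((14 + 9)/11) = 2.
  m_4 = 11*2 - 9 = 13, d_4 = (213 - 13^2)/11 = 44/11 = 4, a_4 = floor((14 + 13)/4) = 6.
  m_5 = 4*6 - 13 = 11, d_5 = (213 - 11^2)/4 = 92/4 = 23, a_5 = floor((14 + 11)/23) = 1.
  m_6 = 23*1 - 11 = 12, d_6 = (213 - 12^2)/23 = 69/23 = 3, a_6 = floor((14 + 12)/3) = 8.
  m_7 = 3*8 - 12 = 12, d_7 = (213 - 12^2)/3 = 69/3 = 23, a_7 = floor((14 + 12)/23) = 1.
  m_8 = 23*1 - 12 = 11, d_8 = (213 - 11^2)/23 = 92/23 = 4, a_8 = floor((14 + 11)/4) = 6.
  m_9 = 4*6 - 11 = 13, d_9 = (213 - 13^2)/4 = 44/4 = 11, a_9 = floor((14 + 13)/11) = 2.
  m_10 = 11*2 - 13 = 9, d_10 = (213 - 9^2)/11 = 132/11 = 12, a_10 = floor((14 + 9)/12) = 1.
  m_11 = 12*1 - 9 = 3, d_11 = (213 - 3^2)/12 = 204/12 = 17, a_11 = floor((14 + 3)/17) = 1.
  m_12 = 17*1 - 3 = 14, d_12 = (213 - 14^2)/17 = 17/17 = 1, a_12 = floor((14 + 14)/1) = 28.
  m_13 = 1*28 - 14 = 14, d_13 = (213 - 14^2)/1 = 17/1 = 17: (m_13, d_13) = (m_1, d_1) = (14, 17), so from here the quotients repeat a_1, ..., a_12; the period length is 12.
Hence the expansion of sqrt(213) is a_0 = 14 followed by the repeating block 1, 1, 2, 6, 1, 8, 1, 6, 2, 1, 1, 28 (period 12).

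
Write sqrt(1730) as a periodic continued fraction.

[41; (1, 1, 2, 5, 1, 1, 5, 2, 1, 1, 82)]

Write x_i = (sqrt(1730) + m_i)/d_i with (m_0, d_0) = (0, 1). a_0 = floor(sqrt(1730)) = 41, since 41^2 = 1681 <= 1730 < 1764 = 42^2.
Iterate m_{i+1} = d_i*a_i - m_i, d_{i+1} = (1730 - m_{i+1}^2)/d_i, a_{i+1} = floor((a_0 + m_{i+1})/d_{i+1}):
  m_1 = 1*41 - 0 = 41, d_1 = (1730 - 41^2)/1 = 49/1 = 49, a_1 = floor((41 + 41)/49) = 1.
  m_2 = 49*1 - 41 = 8, d_2 = (1730 - 8^2)/49 = 1666/49 = 34, a_2 = floor((41 + 8)/34) = 1.
  m_3 = 34*1 - 8 = 26, d_3 = (1730 - 26^2)/34 = 1054/34 = 31, a_3 = floor((41 + 26)/31) = 2.
  m_4 = 31*2 - 26 = 36, d_4 = (1730 - 36^2)/31 = 434/31 = 14, a_4 = floor((41 + 36)/14) = 5.
  m_5 = 14*5 - 36 = 34, d_5 = (1730 - 34^2)/14 = 574/14 = 41, a_5 = floor((41 + 34)/41) = 1.
  m_6 = 41*1 - 34 = 7, d_6 = (1730 - 7^2)/41 = 1681/41 = 41, a_6 = floor((41 + 7)/41) = 1.
  m_7 = 41*1 - 7 = 34, d_7 = (1730 - 34^2)/41 = 574/41 = 14, a_7 = floor((41 + 34)/14) = 5.
  m_8 = 14*5 - 34 = 36, d_8 = (1730 - 36^2)/14 = 434/14 = 31, a_8 = floor((41 + 36)/31) = 2.
  m_9 = 31*2 - 36 = 26, d_9 = (1730 - 26^2)/31 = 1054/31 = 34, a_9 = floor((41 + 26)/34) = 1.
  m_10 = 34*1 - 26 = 8, d_10 = (1730 - 8^2)/34 = 1666/34 = 49, a_10 = floor((41 + 8)/49) = 1.
  m_11 = 49*1 - 8 = 41, d_11 = (1730 - 41^2)/49 = 49/49 = 1, a_11 = floor((41 + 41)/1) = 82.
  m_12 = 1*82 - 41 = 41, d_12 = (1730 - 41^2)/1 = 49/1 = 49: (m_12, d_12) = (m_1, d_1) = (41, 49), so from here the quotients repeat a_1, ..., a_11; the period length is 11.
Hence the expansion of sqrt(1730) is a_0 = 41 followed by the repeating block 1, 1, 2, 5, 1, 1, 5, 2, 1, 1, 82 (period 11).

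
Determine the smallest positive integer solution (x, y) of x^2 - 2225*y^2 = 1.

First expand sqrt(2225) as a continued fraction. With x_i = (sqrt(2225) + m_i)/d_i and (m_0, d_0) = (0, 1): a_0 = floor(sqrt(2225)) = 47, since 47^2 = 2209 <= 2225 < 2304 = 48^2.
Iterate m_{i+1} = d_i*a_i - m_i, d_{i+1} = (2225 - m_{i+1}^2)/d_i, a_{i+1} = floor((a_0 + m_{i+1})/d_{i+1}):
  m_1 = 1*47 - 0 = 47, d_1 = (2225 - 47^2)/1 = 16/1 = 16, a_1 = floor((47 + 47)/16) = 5.
  m_2 = 16*5 - 47 = 33, d_2 = (2225 - 33^2)/16 = 1136/16 = 71, a_2 = floor((47 + 33)/71) = 1.
  m_3 = 71*1 - 33 = 38, d_3 = (2225 - 38^2)/71 = 781/71 = 11, a_3 = floor((47 + 38)/11) = 7.
  m_4 = 11*7 - 38 = 39, d_4 = (2225 - 39^2)/11 = 704/11 = 64, a_4 = floor((47 + 39)/64) = 1.
  m_5 = 64*1 - 39 = 25, d_5 = (2225 - 25^2)/64 = 1600/64 = 25, a_5 = floor((47 + 25)/25) = 2.
  m_6 = 25*2 - 25 = 25, d_6 = (2225 - 25^2)/25 = 1600/25 = 64, a_6 = floor((47 + 25)/64) = 1.
  m_7 = 64*1 - 25 = 39, d_7 = (2225 - 39^2)/64 = 704/64 = 11, a_7 = floor((47 + 39)/11) = 7.
  m_8 = 11*7 - 39 = 38, d_8 = (2225 - 38^2)/11 = 781/11 = 71, a_8 = floor((47 + 38)/71) = 1.
  m_9 = 71*1 - 38 = 33, d_9 = (2225 - 33^2)/71 = 1136/71 = 16, a_9 = floor((47 + 33)/16) = 5.
  m_10 = 16*5 - 33 = 47, d_10 = (2225 - 47^2)/16 = 16/16 = 1, a_10 = floor((47 + 47)/1) = 94.
  m_11 = 1*94 - 47 = 47, d_11 = (2225 - 47^2)/1 = 16/1 = 16: (m_11, d_11) = (m_1, d_1) = (47, 16), so from here the quotients repeat a_1, ..., a_10; the period length is 10.
So sqrt(2225) = [47; (5, 1, 7, 1, 2, 1, 7, 1, 5, 94)] with period length k = 10.
k is even, so the fundamental solution of x^2 - 2225y^2 = 1 is (p_{k-1}, q_{k-1}) = (p_9, q_9); compute convergents through index 9.
Convergents (p_i = a_i*p_{i-1} + p_{i-2}, q_i = a_i*q_{i-1} + q_{i-2} with p_{-2}=0, p_{-1}=1, q_{-2}=1, q_{-1}=0):
  i=0: a_0=47, p_0 = 47*1 + 0 = 47, q_0 = 47*0 + 1 = 1.
  i=1: a_1=5, p_1 = 5*47 + 1 = 236, q_1 = 5*1 + 0 = 5.
  i=2: a_2=1, p_2 = 1*236 + 47 = 283, q_2 = 1*5 + 1 = 6.
  i=3: a_3=7, p_3 = 7*283 + 236 = 2217, q_3 = 7*6 + 5 = 47.
  i=4: a_4=1, p_4 = 1*2217 + 283 = 2500, q_4 = 1*47 + 6 = 53.
  i=5: a_5=2, p_5 = 2*2500 + 2217 = 7217, q_5 = 2*53 + 47 = 153.
  i=6: a_6=1, p_6 = 1*7217 + 2500 = 9717, q_6 = 1*153 + 53 = 206.
  i=7: a_7=7, p_7 = 7*9717 + 7217 = 75236, q_7 = 7*206 + 153 = 1595.
  i=8: a_8=1, p_8 = 1*75236 + 9717 = 84953, q_8 = 1*1595 + 206 = 1801.
  i=9: a_9=5, p_9 = 5*84953 + 75236 = 500001, q_9 = 5*1801 + 1595 = 10600.
Check: 500001^2 - 2225*10600^2 = 250001000001 - 250001000000 = 1, so (x, y) = (500001, 10600) solves the equation, and by the theorem it is the least positive solution.

(x, y) = (500001, 10600)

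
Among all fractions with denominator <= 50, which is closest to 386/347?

Expand x = 386/347 as a continued fraction with the Euclidean algorithm:
  386 = 1*347 + 39, so a_0 = 1.
  347 = 8*39 + 35, so a_1 = 8.
  39 = 1*35 + 4, so a_2 = 1.
  35 = 8*4 + 3, so a_3 = 8.
  4 = 1*3 + 1, so a_4 = 1.
  3 = 3*1 + 0, so a_5 = 3.
so x = [1; 8, 1, 8, 1, 3].
Convergents (p_i = a_i*p_{i-1} + p_{i-2}, q_i = a_i*q_{i-1} + q_{i-2} with p_{-2}=0, p_{-1}=1, q_{-2}=1, q_{-1}=0), until the denominator exceeds 50:
  i=0: a_0=1, p_0 = 1*1 + 0 = 1, q_0 = 1*0 + 1 = 1.
  i=1: a_1=8, p_1 = 8*1 + 1 = 9, q_1 = 8*1 + 0 = 8.
  i=2: a_2=1, p_2 = 1*9 + 1 = 10, q_2 = 1*8 + 1 = 9.
  i=3: a_3=8, p_3 = 8*10 + 9 = 89, q_3 = 8*9 + 8 = 80.
q_3 = 80 > 50, so the last convergent with denominator <= 50 is p_2/q_2 = 10/9.
The closest fraction with denominator <= 50 is either p_2/q_2 or the intermediate fraction (k*p_2 + p_1)/(k*q_2 + q_1) with the largest k >= 1 whose denominator stays <= 50; these approach x as k grows, and every other convergent or intermediate fraction in range is farther away.
Largest k: floor((50 - q_1)/q_2) = floor((50 - 8)/9) = 4.
That gives (4*10 + 9)/(4*9 + 8) = 49/44.
Compare the errors: |x - 10/9| = |386*9 - 10*347|/(347*9) = 4/3123, and |x - 49/44| = |386*44 - 49*347|/(347*44) = 19/15268.
Cross-multiplying, 19*3123 = 59337 < 61072 = 4*15268, so 19/15268 is smaller: the intermediate fraction 49/44 is closer to x than 10/9.

49/44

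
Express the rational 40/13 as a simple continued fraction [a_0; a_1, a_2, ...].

[3; 13]

Run the Euclidean algorithm on 40 and 13; the successive quotients are the partial quotients a_0, a_1, ... (each step inverts the fractional part left over by the previous one):
  40 = 3*13 + 1, so a_0 = 3.
  13 = 13*1 + 0, so a_1 = 13.
The remainder reaches 0 after 2 divisions, so the expansion has 2 partial quotients, read off in order.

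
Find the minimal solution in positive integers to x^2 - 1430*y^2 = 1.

First expand sqrt(1430) as a continued fraction. With x_i = (sqrt(1430) + m_i)/d_i and (m_0, d_0) = (0, 1): a_0 = floor(sqrt(1430)) = 37, since 37^2 = 1369 <= 1430 < 1444 = 38^2.
Iterate m_{i+1} = d_i*a_i - m_i, d_{i+1} = (1430 - m_{i+1}^2)/d_i, a_{i+1} = floor((a_0 + m_{i+1})/d_{i+1}):
  m_1 = 1*37 - 0 = 37, d_1 = (1430 - 37^2)/1 = 61/1 = 61, a_1 = floor((37 + 37)/61) = 1.
  m_2 = 61*1 - 37 = 24, d_2 = (1430 - 24^2)/61 = 854/61 = 14, a_2 = floor((37 + 24)/14) = 4.
  m_3 = 14*4 - 24 = 32, d_3 = (1430 - 32^2)/14 = 406/14 = 29, a_3 = floor((37 + 32)/29) = 2.
  m_4 = 29*2 - 32 = 26, d_4 = (1430 - 26^2)/29 = 754/29 = 26, a_4 = floor((37 + 26)/26) = 2.
  m_5 = 26*2 - 26 = 26, d_5 = (1430 - 26^2)/26 = 754/26 = 29, a_5 = floor((37 + 26)/29) = 2.
  m_6 = 29*2 - 26 = 32, d_6 = (1430 - 32^2)/29 = 406/29 = 14, a_6 = floor((37 + 32)/14) = 4.
  m_7 = 14*4 - 32 = 24, d_7 = (1430 - 24^2)/14 = 854/14 = 61, a_7 = floor((37 + 24)/61) = 1.
  m_8 = 61*1 - 24 = 37, d_8 = (1430 - 37^2)/61 = 61/61 = 1, a_8 = floor((37 + 37)/1) = 74.
  m_9 = 1*74 - 37 = 37, d_9 = (1430 - 37^2)/1 = 61/1 = 61: (m_9, d_9) = (m_1, d_1) = (37, 61), so from here the quotients repeat a_1, ..., a_8; the period length is 8.
So sqrt(1430) = [37; (1, 4, 2, 2, 2, 4, 1, 74)] with period length k = 8.
k is even, so the fundamental solution of x^2 - 1430y^2 = 1 is (p_{k-1}, q_{k-1}) = (p_7, q_7); compute convergents through index 7.
Convergents (p_i = a_i*p_{i-1} + p_{i-2}, q_i = a_i*q_{i-1} + q_{i-2} with p_{-2}=0, p_{-1}=1, q_{-2}=1, q_{-1}=0):
  i=0: a_0=37, p_0 = 37*1 + 0 = 37, q_0 = 37*0 + 1 = 1.
  i=1: a_1=1, p_1 = 1*37 + 1 = 38, q_1 = 1*1 + 0 = 1.
  i=2: a_2=4, p_2 = 4*38 + 37 = 189, q_2 = 4*1 + 1 = 5.
  i=3: a_3=2, p_3 = 2*189 + 38 = 416, q_3 = 2*5 + 1 = 11.
  i=4: a_4=2, p_4 = 2*416 + 189 = 1021, q_4 = 2*11 + 5 = 27.
  i=5: a_5=2, p_5 = 2*1021 + 416 = 2458, q_5 = 2*27 + 11 = 65.
  i=6: a_6=4, p_6 = 4*2458 + 1021 = 10853, q_6 = 4*65 + 27 = 287.
  i=7: a_7=1, p_7 = 1*10853 + 2458 = 13311, q_7 = 1*287 + 65 = 352.
Check: 13311^2 - 1430*352^2 = 177182721 - 177182720 = 1, so (x, y) = (13311, 352) solves the equation, and by the theorem it is the least positive solution.

(x, y) = (13311, 352)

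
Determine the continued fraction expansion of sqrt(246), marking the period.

Write x_i = (sqrt(246) + m_i)/d_i with (m_0, d_0) = (0, 1). a_0 = floor(sqrt(246)) = 15, since 15^2 = 225 <= 246 < 256 = 16^2.
Iterate m_{i+1} = d_i*a_i - m_i, d_{i+1} = (246 - m_{i+1}^2)/d_i, a_{i+1} = floor((a_0 + m_{i+1})/d_{i+1}):
  m_1 = 1*15 - 0 = 15, d_1 = (246 - 15^2)/1 = 21/1 = 21, a_1 = floor((15 + 15)/21) = 1.
  m_2 = 21*1 - 15 = 6, d_2 = (246 - 6^2)/21 = 210/21 = 10, a_2 = floor((15 + 6)/10) = 2.
  m_3 = 10*2 - 6 = 14, d_3 = (246 - 14^2)/10 = 50/10 = 5, a_3 = floor((15 + 14)/5) = 5.
  m_4 = 5*5 - 14 = 11, d_4 = (246 - 11^2)/5 = 125/5 = 25, a_4 = floor((15 + 11)/25) = 1.
  m_5 = 25*1 - 11 = 14, d_5 = (246 - 14^2)/25 = 50/25 = 2, a_5 = floor((15 + 14)/2) = 14.
  m_6 = 2*14 - 14 = 14, d_6 = (246 - 14^2)/2 = 50/2 = 25, a_6 = floor((15 + 14)/25) = 1.
  m_7 = 25*1 - 14 = 11, d_7 = (246 - 11^2)/25 = 125/25 = 5, a_7 = floor((15 + 11)/5) = 5.
  m_8 = 5*5 - 11 = 14, d_8 = (246 - 14^2)/5 = 50/5 = 10, a_8 = floor((15 + 14)/10) = 2.
  m_9 = 10*2 - 14 = 6, d_9 = (246 - 6^2)/10 = 210/10 = 21, a_9 = floor((15 + 6)/21) = 1.
  m_10 = 21*1 - 6 = 15, d_10 = (246 - 15^2)/21 = 21/21 = 1, a_10 = floor((15 + 15)/1) = 30.
  m_11 = 1*30 - 15 = 15, d_11 = (246 - 15^2)/1 = 21/1 = 21: (m_11, d_11) = (m_1, d_1) = (15, 21), so from here the quotients repeat a_1, ..., a_10; the period length is 10.
Hence the expansion of sqrt(246) is a_0 = 15 followed by the repeating block 1, 2, 5, 1, 14, 1, 5, 2, 1, 30 (period 10).

[15; (1, 2, 5, 1, 14, 1, 5, 2, 1, 30)]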